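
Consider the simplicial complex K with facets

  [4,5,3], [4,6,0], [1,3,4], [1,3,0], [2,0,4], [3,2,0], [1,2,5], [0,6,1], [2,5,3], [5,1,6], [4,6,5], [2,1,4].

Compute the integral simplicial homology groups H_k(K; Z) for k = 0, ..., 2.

Take the total order 0 < 1 < 2 < 3 < 4 < 5 < 6 on the vertex set. Then K (dimension 2) consists of the simplices:

  0-simplices (7): [0], [1], [2], [3], [4], [5], [6]
  1-simplices (18): [0,1], [0,2], [0,3], [0,4], [0,6], [1,2], [1,3], [1,4], [1,5], [1,6], [2,3], [2,4], [2,5], [3,4], [3,5], [4,5], [4,6], [5,6]
  2-simplices (12): [0,1,3], [0,1,6], [0,2,3], [0,2,4], [0,4,6], [1,2,4], [1,2,5], [1,3,4], [1,5,6], [2,3,5], [3,4,5], [4,5,6]

Hence C_0 ≅ Z^7, C_1 ≅ Z^18, C_2 ≅ Z^12.

Boundary ∂_1: C_1 → C_0 is given by ∂[p,q] = [q] − [p]. For instance
  ∂[0,6] = [6] − [0].
As a 7×18 matrix over Z this has rank 6, with invariant factors (1,1,1,1,1,1).

∂_2: C_2 → C_1 maps a triangle to the signed sum of its edges. For instance
  ∂[1,2,4] = [2,4] − [1,4] + [1,2],
  ∂[0,4,6] = [4,6] − [0,6] + [0,4].
As a 18×12 matrix over Z this has rank 12, with invariant factors (1,1,1,1,1,1,1,1,1,1,1,2).

Computing H_k = (kernel of ∂_k) / (image of ∂_{k+1}):

  H_0: rank C_0 − rank ∂_1 = 7 − 6 = 1, and the invariant factors of ∂_1 are all 1, so H_0 ≅ Z.
  H_1: rank ker ∂_1 − rank ∂_2 = (18 − 6) − 12 = 0, and ∂_2 has invariant factor 2 > 1, so H_1 ≅ Z/2.
  H_2: rank ker ∂_2 − rank ∂_3 = (12 − 12) − 0 = 0, and there is no ∂_3, so H_2 ≅ 0.

As a check, the Euler characteristic is 7 − 18 + 12 = 1, which agrees with 1 − 0 + 0 = 1.

H_0 ≅ Z,  H_1 ≅ Z/2,  H_2 = 0.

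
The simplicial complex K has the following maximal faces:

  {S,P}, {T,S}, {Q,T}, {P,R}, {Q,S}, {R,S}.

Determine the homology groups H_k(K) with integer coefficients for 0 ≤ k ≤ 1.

Take the total order P < Q < R < S < T on the vertex set. Then K (dimension 1) consists of the simplices:

  0-simplices (5): P, Q, R, S, T
  1-simplices (6): PR, PS, QS, QT, RS, ST

giving chain groups C_0 ≅ Z^5, C_1 ≅ Z^6.

Boundary ∂_1: C_1 → C_0 maps an edge to its endpoints' difference, ∂[p,q] = q − p. For instance
  ∂QS = S − Q.
This gives a 5×6 integer matrix of rank 4; reducing to Smith normal form yields diagonal entries (1,1,1,1).

Computing H_k = (kernel of ∂_k) / (image of ∂_{k+1}):

  H_0: rank C_0 − rank ∂_1 = 5 − 4 = 1, and the invariant factors of ∂_1 are all 1, so H_0 ≅ Z.
  H_1: rank ker ∂_1 − rank ∂_2 = (6 − 4) − 0 = 2, and there is no ∂_2, so H_1 ≅ Z^2.

(K is a triangulation of a wedge of 2 circles.)

H_0 ≅ Z,  H_1 ≅ Z^2.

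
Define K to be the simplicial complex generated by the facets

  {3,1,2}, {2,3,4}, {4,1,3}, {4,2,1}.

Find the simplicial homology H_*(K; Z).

H_0 ≅ Z,  H_1 = 0,  H_2 ≅ Z.

Order the vertices as 1 < 2 < 3 < 4. Listing each simplex with vertices in this order, K has dimension 2 with simplices:

  0-simplices (4): [1], [2], [3], [4]
  1-simplices (6): [1,2], [1,3], [1,4], [2,3], [2,4], [3,4]
  2-simplices (4): [1,2,3], [1,2,4], [1,3,4], [2,3,4]

giving chain groups C_0 ≅ Z^4, C_1 ≅ Z^6, C_2 ≅ Z^4.

∂_1: C_1 → C_0 maps an edge to its endpoints' difference, ∂[p,q] = q − p.
The 4×6 boundary matrix has rank 3 and Smith normal form diag(1,1,1).

Boundary ∂_2: C_2 → C_1 sends each 2-simplex [p,q,r] to [q,r] − [p,r] + [p,q]. For instance
  ∂[1,3,4] = [3,4] − [1,4] + [1,3],
  ∂[1,2,3] = [2,3] − [1,3] + [1,2].
The resulting 6×4 matrix has rank 3, and its Smith normal form has invariant factors (1,1,1).

Now H_k = ker ∂_k / im ∂_{k+1}, so:

  H_0: rank C_0 − rank ∂_1 = 4 − 3 = 1, and the invariant factors of ∂_1 are all 1, so H_0 ≅ Z.
  H_1: rank ker ∂_1 − rank ∂_2 = (6 − 3) − 3 = 0, and the invariant factors of ∂_2 are all 1, so H_1 ≅ 0.
  H_2: rank ker ∂_2 − rank ∂_3 = (4 − 3) − 0 = 1, and there is no ∂_3, so H_2 ≅ Z.

As a check, the Euler characteristic is 4 − 6 + 4 = 2, which agrees with 1 − 0 + 1 = 2.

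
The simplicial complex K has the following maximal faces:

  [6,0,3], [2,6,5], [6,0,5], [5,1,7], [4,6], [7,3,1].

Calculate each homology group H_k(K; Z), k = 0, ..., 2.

K has 8 vertices, 13 edges, 5 triangles.
rank ∂_0 = 0, rank ∂_1 = 7 ⇒ b_0 = 8 − 0 − 7 = 1; all invariant factors of ∂_1 are 1 so no torsion. So H_0 = Z.
rank ∂_1 = 7, rank ∂_2 = 5 ⇒ b_1 = 13 − 7 − 5 = 1; all invariant factors of ∂_2 are 1 so no torsion. So H_1 = Z.
rank ∂_2 = 5, rank ∂_3 = 0 ⇒ b_2 = 5 − 5 − 0 = 0. So H_2 = 0.

H_0 ≅ Z,  H_1 ≅ Z,  H_2 = 0.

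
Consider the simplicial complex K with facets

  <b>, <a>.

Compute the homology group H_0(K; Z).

Take the total order a < b on the vertex set. Then K (dimension 0) consists of the simplices:

  0-simplices (2): a, b

giving chain groups C_0 ≅ Z^2.

Now H_k = ker ∂_k / im ∂_{k+1}, so:

  H_0: rank C_0 − rank ∂_1 = 2 − 0 = 2, and there is no ∂_1, so H_0 = Z^2.

H_0 = Z^2.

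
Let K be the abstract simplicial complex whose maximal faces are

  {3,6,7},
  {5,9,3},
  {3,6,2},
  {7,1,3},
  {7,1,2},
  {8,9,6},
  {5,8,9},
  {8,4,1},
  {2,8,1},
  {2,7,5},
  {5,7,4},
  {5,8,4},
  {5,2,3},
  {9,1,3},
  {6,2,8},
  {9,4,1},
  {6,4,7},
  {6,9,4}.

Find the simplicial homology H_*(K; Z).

H_0 = Z,  H_1 = Z × Z/2,  H_2 = 0.

Order the vertices as 1 < 2 < 3 < 4 < 5 < 6 < 7 < 8 < 9. Listing each simplex with vertices in this order, K has dimension 2 with simplices:

  0-simplices (9): [1], [2], [3], [4], [5], [6], [7], [8], [9]
  1-simplices (27): (27 of them)
  2-simplices (18): [1,2,7], [1,2,8], [1,3,7], [1,3,9], [1,4,8], [1,4,9], [2,3,5], [2,3,6], [2,5,7], [2,6,8], [3,5,9], [3,6,7], [4,5,7], [4,5,8], [4,6,7], [4,6,9], [5,8,9], [6,8,9]

so the chain groups are C_0 ≅ Z^9, C_1 ≅ Z^27, C_2 ≅ Z^18.

∂_1: C_1 → C_0 sends each edge [p,q] (with p < q) to q − p. For instance
  ∂[2,6] = [6] − [2].
This gives a 9×27 integer matrix of rank 8; reducing to Smith normal form yields diagonal entries (1,1,1,1,1,1,1,1).

∂_2: C_2 → C_1 maps a triangle to the signed sum of its edges. For instance
  ∂[2,6,8] = [6,8] − [2,8] + [2,6],
  ∂[1,3,7] = [3,7] − [1,7] + [1,3].
This gives a 27×18 integer matrix of rank 18; reducing to Smith normal form yields diagonal entries (1,1,1,1,1,1,1,1,1,1,1,1,1,1,1,1,1,2).

From H_k ≅ ker(∂_k) / im(∂_{k+1}) we obtain:

  H_0: rank C_0 − rank ∂_1 = 9 − 8 = 1, and the invariant factors of ∂_1 are all 1, so H_0 ≅ Z.
  H_1: rank ker ∂_1 − rank ∂_2 = (27 − 8) − 18 = 1, and ∂_2 has invariant factor 2 > 1, so H_1 ≅ Z × Z/2.
  H_2: rank ker ∂_2 − rank ∂_3 = (18 − 18) − 0 = 0, and there is no ∂_3, so H_2 ≅ 0.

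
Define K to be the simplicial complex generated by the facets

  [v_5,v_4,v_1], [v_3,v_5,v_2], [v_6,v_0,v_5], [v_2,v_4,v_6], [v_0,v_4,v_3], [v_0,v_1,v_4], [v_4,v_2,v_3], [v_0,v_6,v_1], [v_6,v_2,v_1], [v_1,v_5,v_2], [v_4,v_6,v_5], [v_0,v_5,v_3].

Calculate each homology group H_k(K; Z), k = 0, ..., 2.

We work with the vertex ordering v_0 < v_1 < v_2 < v_3 < v_4 < v_5 < v_6. The simplices of K, each written with vertices in increasing order, are:

  0-simplices (7): [v_0], [v_1], [v_2], [v_3], [v_4], [v_5], [v_6]
  1-simplices (18): (18 of them)
  2-simplices (12): (12 of them)

so the chain groups are C_0 ≅ Z^7, C_1 ≅ Z^18, C_2 ≅ Z^12.

Boundary ∂_1: C_1 → C_0 maps an edge to its endpoints' difference, ∂[p,q] = q − p. For instance
  ∂[v_1,v_6] = [v_6] − [v_1].
As a 7×18 matrix over Z this has rank 6, with invariant factors (1,1,1,1,1,1).

∂_2: C_2 → C_1 acts by ∂[p,q,r] = [q,r] − [p,r] + [p,q]. For instance
  ∂[v_0,v_3,v_5] = [v_3,v_5] − [v_0,v_5] + [v_0,v_3],
  ∂[v_0,v_1,v_4] = [v_1,v_4] − [v_0,v_4] + [v_0,v_1].
This gives a 18×12 integer matrix of rank 12; reducing to Smith normal form yields diagonal entries (1,1,1,1,1,1,1,1,1,1,1,2).

Computing H_k = (kernel of ∂_k) / (image of ∂_{k+1}):

  H_0: rank C_0 − rank ∂_1 = 7 − 6 = 1, and the invariant factors of ∂_1 are all 1, so H_0 = Z.
  H_1: rank ker ∂_1 − rank ∂_2 = (18 − 6) − 12 = 0, and ∂_2 has invariant factor 2 > 1, so H_1 = Z/2Z.
  H_2: rank ker ∂_2 − rank ∂_3 = (12 − 12) − 0 = 0, and there is no ∂_3, so H_2 = 0.

(K is a triangulation of the real projective plane RP^2.)

H_0 = Z,  H_1 = Z/2Z,  H_2 = 0.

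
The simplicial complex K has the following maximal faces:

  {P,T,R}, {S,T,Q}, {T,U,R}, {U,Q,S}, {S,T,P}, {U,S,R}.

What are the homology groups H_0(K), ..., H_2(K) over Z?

H_0 = Z,  H_1 = Z,  H_2 = 0.

We work with the vertex ordering P < Q < R < S < T < U. The simplices of K, each written with vertices in increasing order, are:

  0-simplices (6): P, Q, R, S, T, U
  1-simplices (12): PR, PS, PT, QS, QT, QU, RS, RT, RU, ST, SU, TU
  2-simplices (6): PRT, PST, QST, QSU, RSU, RTU

so the chain groups are C_0 ≅ Z^6, C_1 ≅ Z^12, C_2 ≅ Z^6.

Boundary ∂_1: C_1 → C_0 sends each edge [p,q] (with p < q) to q − p. For instance
  ∂TU = U − T.
The resulting 6×12 matrix has rank 5, and its Smith normal form has invariant factors (1,1,1,1,1).

Boundary ∂_2: C_2 → C_1 maps a triangle to the signed sum of its edges. For instance
  ∂PST = ST − PT + PS,
  ∂QST = ST − QT + QS.
The resulting 12×6 matrix has rank 6, and its Smith normal form has invariant factors (1,1,1,1,1,1).

Computing H_k = (kernel of ∂_k) / (image of ∂_{k+1}):

  H_0: rank C_0 − rank ∂_1 = 6 − 5 = 1, and the invariant factors of ∂_1 are all 1, so H_0 = Z.
  H_1: rank ker ∂_1 − rank ∂_2 = (12 − 5) − 6 = 1, and the invariant factors of ∂_2 are all 1, so H_1 = Z.
  H_2: rank ker ∂_2 − rank ∂_3 = (6 − 6) − 0 = 0, and there is no ∂_3, so H_2 = 0.

As a check, the Euler characteristic is 6 − 12 + 6 = 0, which agrees with 1 − 1 + 0 = 0.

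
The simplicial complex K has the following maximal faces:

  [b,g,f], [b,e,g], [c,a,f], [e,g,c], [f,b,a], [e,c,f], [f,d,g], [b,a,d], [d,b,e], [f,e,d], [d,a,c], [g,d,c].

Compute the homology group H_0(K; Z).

Order the vertices as a < b < c < d < e < f < g. Listing each simplex with vertices in this order, K has dimension 2 with simplices:

  0-simplices (7): a, b, c, d, e, f, g
  1-simplices (18): ab, ac, ad, af, bd, be, bf, bg, cd, ce, cf, cg, de, df, dg, ef, eg, fg
  2-simplices (12): abd, abf, acd, acf, bde, beg, bfg, cdg, cef, ceg, def, dfg

Hence C_0 ≅ Z^7, C_1 ≅ Z^18, C_2 ≅ Z^12.

The boundary map ∂_1: C_1 → C_0 is given by ∂[p,q] = [q] − [p]. For instance
  ∂bf = f − b.
This gives a 7×18 integer matrix of rank 6; reducing to Smith normal form yields diagonal entries (1,1,1,1,1,1).

∂_2: C_2 → C_1 acts by ∂[p,q,r] = [q,r] − [p,r] + [p,q]. For instance
  ∂abf = bf − af + ab,
  ∂cef = ef − cf + ce.
The resulting 18×12 matrix has rank 12, and its Smith normal form has invariant factors (1,1,1,1,1,1,1,1,1,1,1,2).

Computing H_k = (kernel of ∂_k) / (image of ∂_{k+1}):

  H_0: rank C_0 − rank ∂_1 = 7 − 6 = 1, and the invariant factors of ∂_1 are all 1, so H_0 ≅ Z.

(K is a triangulation of the real projective plane RP^2.)

H_0 = Z.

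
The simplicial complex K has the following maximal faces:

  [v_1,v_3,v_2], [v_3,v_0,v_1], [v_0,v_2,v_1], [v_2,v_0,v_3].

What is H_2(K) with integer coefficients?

H_2 = Z.

Take the total order v_0 < v_1 < v_2 < v_3 on the vertex set. Then K (dimension 2) consists of the simplices:

  0-simplices (4): [v_0], [v_1], [v_2], [v_3]
  1-simplices (6): [v_0,v_1], [v_0,v_2], [v_0,v_3], [v_1,v_2], [v_1,v_3], [v_2,v_3]
  2-simplices (4): [v_0,v_1,v_2], [v_0,v_1,v_3], [v_0,v_2,v_3], [v_1,v_2,v_3]

Hence C_0 ≅ Z^4, C_1 ≅ Z^6, C_2 ≅ Z^4.

∂_1: C_1 → C_0 is given by ∂[p,q] = [q] − [p].
The resulting 4×6 matrix has rank 3, and its Smith normal form has invariant factors (1,1,1).

The boundary map ∂_2: C_2 → C_1 maps a triangle to the signed sum of its edges. For instance
  ∂[v_1,v_2,v_3] = [v_2,v_3] − [v_1,v_3] + [v_1,v_2],
  ∂[v_0,v_1,v_2] = [v_1,v_2] − [v_0,v_2] + [v_0,v_1].
The 6×4 boundary matrix has rank 3 and Smith normal form diag(1,1,1).

Computing H_k = (kernel of ∂_k) / (image of ∂_{k+1}):

  H_2: rank ker ∂_2 − rank ∂_3 = (4 − 3) − 0 = 1, and there is no ∂_3, so H_2 ≅ Z.

(K is a triangulation of the 2-sphere S^2.)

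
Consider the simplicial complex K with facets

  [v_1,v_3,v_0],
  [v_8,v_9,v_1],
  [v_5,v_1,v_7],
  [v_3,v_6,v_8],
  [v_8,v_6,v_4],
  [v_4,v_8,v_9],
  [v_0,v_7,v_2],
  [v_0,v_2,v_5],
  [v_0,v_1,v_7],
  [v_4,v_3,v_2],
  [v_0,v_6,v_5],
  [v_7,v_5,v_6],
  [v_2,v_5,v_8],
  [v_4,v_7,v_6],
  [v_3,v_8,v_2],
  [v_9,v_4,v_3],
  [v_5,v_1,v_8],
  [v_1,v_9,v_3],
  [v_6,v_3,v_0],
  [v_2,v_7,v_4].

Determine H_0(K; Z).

H_0 ≅ Z.

Order the vertices as v_0 < v_1 < v_2 < v_3 < v_4 < v_5 < v_6 < v_7 < v_8 < v_9. Listing each simplex with vertices in this order, K has dimension 2 with simplices:

  0-simplices (10): [v_0], [v_1], [v_2], [v_3], [v_4], [v_5], [v_6], [v_7], [v_8], [v_9]
  1-simplices (30): (30 of them)
  2-simplices (20): (20 of them)

Hence C_0 ≅ Z^10, C_1 ≅ Z^30, C_2 ≅ Z^20.

Boundary ∂_1: C_1 → C_0 sends each edge [p,q] (with p < q) to q − p.
The resulting 10×30 matrix has rank 9, and its Smith normal form has invariant factors (1,1,1,1,1,1,1,1,1).

Boundary ∂_2: C_2 → C_1 acts by ∂[p,q,r] = [q,r] − [p,r] + [p,q]. For instance
  ∂[v_2,v_3,v_8] = [v_3,v_8] − [v_2,v_8] + [v_2,v_3],
  ∂[v_3,v_6,v_8] = [v_6,v_8] − [v_3,v_8] + [v_3,v_6].
This gives a 30×20 integer matrix of rank 20; reducing to Smith normal form yields diagonal entries (1,1,1,1,1,1,1,1,1,1,1,1,1,1,1,1,1,1,1,2).

Reading off H_k = ker ∂_k / im ∂_{k+1}:

  H_0: rank C_0 − rank ∂_1 = 10 − 9 = 1, and the invariant factors of ∂_1 are all 1, so H_0 ≅ Z.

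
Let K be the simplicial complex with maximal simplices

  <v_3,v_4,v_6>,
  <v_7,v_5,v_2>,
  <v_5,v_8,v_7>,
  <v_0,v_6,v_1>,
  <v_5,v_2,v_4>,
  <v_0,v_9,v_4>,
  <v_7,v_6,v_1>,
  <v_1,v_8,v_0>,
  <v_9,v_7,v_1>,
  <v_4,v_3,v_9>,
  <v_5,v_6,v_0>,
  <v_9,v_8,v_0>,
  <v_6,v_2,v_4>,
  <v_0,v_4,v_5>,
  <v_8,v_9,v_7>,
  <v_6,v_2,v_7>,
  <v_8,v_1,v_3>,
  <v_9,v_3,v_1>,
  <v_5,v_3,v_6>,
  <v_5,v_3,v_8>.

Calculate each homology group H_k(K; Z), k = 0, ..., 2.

We work with the vertex ordering v_0 < v_1 < v_2 < v_3 < v_4 < v_5 < v_6 < v_7 < v_8 < v_9. The simplices of K, each written with vertices in increasing order, are:

  0-simplices (10): [v_0], [v_1], [v_2], [v_3], [v_4], [v_5], [v_6], [v_7], [v_8], [v_9]
  1-simplices (30): (30 of them)
  2-simplices (20): (20 of them)

Hence C_0 ≅ Z^10, C_1 ≅ Z^30, C_2 ≅ Z^20.

The boundary map ∂_1: C_1 → C_0 maps an edge to its endpoints' difference, ∂[p,q] = q − p.
The resulting 10×30 matrix has rank 9, and its Smith normal form has invariant factors (1,1,1,1,1,1,1,1,1).

Boundary ∂_2: C_2 → C_1 maps a triangle to the signed sum of its edges. For instance
  ∂[v_3,v_5,v_8] = [v_5,v_8] − [v_3,v_8] + [v_3,v_5],
  ∂[v_0,v_1,v_8] = [v_1,v_8] − [v_0,v_8] + [v_0,v_1].
The resulting 30×20 matrix has rank 20, and its Smith normal form has invariant factors (1,1,1,1,1,1,1,1,1,1,1,1,1,1,1,1,1,1,1,2).

Now H_k = ker ∂_k / im ∂_{k+1}, so:

  H_0: rank C_0 − rank ∂_1 = 10 − 9 = 1, and the invariant factors of ∂_1 are all 1, so H_0 = Z.
  H_1: rank ker ∂_1 − rank ∂_2 = (30 − 9) − 20 = 1, and ∂_2 has invariant factor 2 > 1, so H_1 = Z ⊕ Z_2.
  H_2: rank ker ∂_2 − rank ∂_3 = (20 − 20) − 0 = 0, and there is no ∂_3, so H_2 = 0.

As a check, the Euler characteristic is 10 − 30 + 20 = 0, which agrees with 1 − 1 + 0 = 0.
(K is a triangulation of the Klein bottle.)

H_0 ≅ Z,  H_1 ≅ Z ⊕ Z_2,  H_2 = 0.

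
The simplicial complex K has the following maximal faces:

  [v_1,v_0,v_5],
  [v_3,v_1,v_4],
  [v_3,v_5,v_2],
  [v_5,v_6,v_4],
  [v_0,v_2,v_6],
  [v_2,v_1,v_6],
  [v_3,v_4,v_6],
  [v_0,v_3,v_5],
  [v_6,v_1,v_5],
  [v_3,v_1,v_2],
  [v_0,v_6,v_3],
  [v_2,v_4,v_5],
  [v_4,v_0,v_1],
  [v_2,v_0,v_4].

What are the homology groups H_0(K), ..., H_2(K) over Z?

H_0 = Z,  H_1 = Z^2,  H_2 = Z.

We work with the vertex ordering v_0 < v_1 < v_2 < v_3 < v_4 < v_5 < v_6. The simplices of K, each written with vertices in increasing order, are:

  0-simplices (7): [v_0], [v_1], [v_2], [v_3], [v_4], [v_5], [v_6]
  1-simplices (21): (21 of them)
  2-simplices (14): (14 of them)

Hence C_0 ≅ Z^7, C_1 ≅ Z^21, C_2 ≅ Z^14.

Boundary ∂_1: C_1 → C_0 sends each edge [p,q] (with p < q) to q − p. For instance
  ∂[v_1,v_2] = [v_2] − [v_1].
The resulting 7×21 matrix has rank 6, and its Smith normal form has invariant factors (1,1,1,1,1,1).

∂_2: C_2 → C_1 acts by ∂[p,q,r] = [q,r] − [p,r] + [p,q]. For instance
  ∂[v_0,v_1,v_5] = [v_1,v_5] − [v_0,v_5] + [v_0,v_1],
  ∂[v_0,v_2,v_4] = [v_2,v_4] − [v_0,v_4] + [v_0,v_2].
As a 21×14 matrix over Z this has rank 13, with invariant factors (1,1,1,1,1,1,1,1,1,1,1,1,1).

Now H_k = ker ∂_k / im ∂_{k+1}, so:

  H_0: rank C_0 − rank ∂_1 = 7 − 6 = 1, and the invariant factors of ∂_1 are all 1, so H_0 = Z.
  H_1: rank ker ∂_1 − rank ∂_2 = (21 − 6) − 13 = 2, and the invariant factors of ∂_2 are all 1, so H_1 = Z^2.
  H_2: rank ker ∂_2 − rank ∂_3 = (14 − 13) − 0 = 1, and there is no ∂_3, so H_2 = Z.

As a check, the Euler characteristic is 7 − 21 + 14 = 0, which agrees with 1 − 2 + 1 = 0.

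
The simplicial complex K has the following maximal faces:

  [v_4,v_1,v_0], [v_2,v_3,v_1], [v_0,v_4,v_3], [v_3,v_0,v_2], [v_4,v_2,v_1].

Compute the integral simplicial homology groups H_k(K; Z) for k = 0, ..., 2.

Take the total order v_0 < v_1 < v_2 < v_3 < v_4 on the vertex set. Then K (dimension 2) consists of the simplices:

  0-simplices (5): [v_0], [v_1], [v_2], [v_3], [v_4]
  1-simplices (10): [v_0,v_1], [v_0,v_2], [v_0,v_3], [v_0,v_4], [v_1,v_2], [v_1,v_3], [v_1,v_4], [v_2,v_3], [v_2,v_4], [v_3,v_4]
  2-simplices (5): [v_0,v_1,v_4], [v_0,v_2,v_3], [v_0,v_3,v_4], [v_1,v_2,v_3], [v_1,v_2,v_4]

Hence C_0 ≅ Z^5, C_1 ≅ Z^10, C_2 ≅ Z^5.

Boundary ∂_1: C_1 → C_0 sends each edge [p,q] (with p < q) to q − p. For instance
  ∂[v_3,v_4] = [v_4] − [v_3].
As a 5×10 matrix over Z this has rank 4, with invariant factors (1,1,1,1).

The boundary map ∂_2: C_2 → C_1 sends each 2-simplex [p,q,r] to [q,r] − [p,r] + [p,q]. For instance
  ∂[v_0,v_1,v_4] = [v_1,v_4] − [v_0,v_4] + [v_0,v_1],
  ∂[v_1,v_2,v_4] = [v_2,v_4] − [v_1,v_4] + [v_1,v_2].
The resulting 10×5 matrix has rank 5, and its Smith normal form has invariant factors (1,1,1,1,1).

From H_k ≅ ker(∂_k) / im(∂_{k+1}) we obtain:

  H_0: rank C_0 − rank ∂_1 = 5 − 4 = 1, and the invariant factors of ∂_1 are all 1, so H_0 = Z.
  H_1: rank ker ∂_1 − rank ∂_2 = (10 − 4) − 5 = 1, and the invariant factors of ∂_2 are all 1, so H_1 = Z.
  H_2: rank ker ∂_2 − rank ∂_3 = (5 − 5) − 0 = 0, and there is no ∂_3, so H_2 = 0.

H_0 = Z,  H_1 = Z,  H_2 = 0.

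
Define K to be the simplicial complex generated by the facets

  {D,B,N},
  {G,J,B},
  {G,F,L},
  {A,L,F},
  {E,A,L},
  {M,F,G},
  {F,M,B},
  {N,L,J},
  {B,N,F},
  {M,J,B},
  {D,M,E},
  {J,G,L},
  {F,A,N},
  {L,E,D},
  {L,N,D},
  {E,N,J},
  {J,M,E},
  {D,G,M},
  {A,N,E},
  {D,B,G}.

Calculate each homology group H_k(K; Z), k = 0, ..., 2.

We work with the vertex ordering A < B < D < E < F < G < J < L < M < N. The simplices of K, each written with vertices in increasing order, are:

  0-simplices (10): A, B, D, E, F, G, J, L, M, N
  1-simplices (30): AE, AF, AL, AN, BD, BF, BG, BJ, BM, BN, DE, DG, DL, DM, DN, EJ, EL, EM, EN, FG, FL, FM, FN, GJ, GL, GM, JL, JM, JN, LN
  2-simplices (20): AEL, AEN, AFL, AFN, BDG, BDN, BFM, BFN, BGJ, BJM, DEL, DEM, DGM, DLN, EJM, EJN, FGL, FGM, GJL, JLN

so the chain groups are C_0 ≅ Z^10, C_1 ≅ Z^30, C_2 ≅ Z^20.

∂_1: C_1 → C_0 is given by ∂[p,q] = [q] − [p].
This gives a 10×30 integer matrix of rank 9; reducing to Smith normal form yields diagonal entries (1,1,1,1,1,1,1,1,1).

The boundary map ∂_2: C_2 → C_1 acts by ∂[p,q,r] = [q,r] − [p,r] + [p,q]. For instance
  ∂DGM = GM − DM + DG,
  ∂BJM = JM − BM + BJ.
This gives a 30×20 integer matrix of rank 20; reducing to Smith normal form yields diagonal entries (1,1,1,1,1,1,1,1,1,1,1,1,1,1,1,1,1,1,1,2).

Computing H_k = (kernel of ∂_k) / (image of ∂_{k+1}):

  H_0: rank C_0 − rank ∂_1 = 10 − 9 = 1, and the invariant factors of ∂_1 are all 1, so H_0 = Z.
  H_1: rank ker ∂_1 − rank ∂_2 = (30 − 9) − 20 = 1, and ∂_2 has invariant factor 2 > 1, so H_1 = Z ⊕ Z/2.
  H_2: rank ker ∂_2 − rank ∂_3 = (20 − 20) − 0 = 0, and there is no ∂_3, so H_2 = 0.

As a check, the Euler characteristic is 10 − 30 + 20 = 0, which agrees with 1 − 1 + 0 = 0.

H_0 ≅ Z,  H_1 ≅ Z ⊕ Z/2,  H_2 = 0.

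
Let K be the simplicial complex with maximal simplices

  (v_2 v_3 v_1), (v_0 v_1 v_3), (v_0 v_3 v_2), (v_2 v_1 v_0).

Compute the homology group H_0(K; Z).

We work with the vertex ordering v_0 < v_1 < v_2 < v_3. The simplices of K, each written with vertices in increasing order, are:

  0-simplices (4): [v_0], [v_1], [v_2], [v_3]
  1-simplices (6): [v_0,v_1], [v_0,v_2], [v_0,v_3], [v_1,v_2], [v_1,v_3], [v_2,v_3]
  2-simplices (4): [v_0,v_1,v_2], [v_0,v_1,v_3], [v_0,v_2,v_3], [v_1,v_2,v_3]

Hence C_0 ≅ Z^4, C_1 ≅ Z^6, C_2 ≅ Z^4.

The boundary map ∂_1: C_1 → C_0 is given by ∂[p,q] = [q] − [p]. For instance
  ∂[v_1,v_3] = [v_3] − [v_1].
This gives a 4×6 integer matrix of rank 3; reducing to Smith normal form yields diagonal entries (1,1,1).

Boundary ∂_2: C_2 → C_1 acts by ∂[p,q,r] = [q,r] − [p,r] + [p,q]. For instance
  ∂[v_1,v_2,v_3] = [v_2,v_3] − [v_1,v_3] + [v_1,v_2],
  ∂[v_0,v_2,v_3] = [v_2,v_3] − [v_0,v_3] + [v_0,v_2].
The 6×4 boundary matrix has rank 3 and Smith normal form diag(1,1,1).

From H_k ≅ ker(∂_k) / im(∂_{k+1}) we obtain:

  H_0: rank C_0 − rank ∂_1 = 4 − 3 = 1, and the invariant factors of ∂_1 are all 1, so H_0 = Z.

(K is a triangulation of the 2-sphere S^2.)

H_0 ≅ Z.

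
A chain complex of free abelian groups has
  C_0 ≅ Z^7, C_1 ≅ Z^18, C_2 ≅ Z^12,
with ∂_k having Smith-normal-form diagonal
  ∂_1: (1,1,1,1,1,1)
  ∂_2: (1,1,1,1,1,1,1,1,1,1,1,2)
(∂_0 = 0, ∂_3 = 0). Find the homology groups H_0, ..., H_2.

H_0: b_0 = 7 − 0 − 6 = 1; torsion from ∂_1 factors > 1: none. So H_0 ≅ Z.
H_1: b_1 = 18 − 6 − 12 = 0; torsion from ∂_2 factors > 1: [2]. So H_1 ≅ Z/2.
H_2: b_2 = 12 − 12 − 0 = 0; torsion from ∂_3 factors > 1: none. So H_2 ≅ 0.

H_0 ≅ Z,  H_1 ≅ Z/2,  H_2 = 0.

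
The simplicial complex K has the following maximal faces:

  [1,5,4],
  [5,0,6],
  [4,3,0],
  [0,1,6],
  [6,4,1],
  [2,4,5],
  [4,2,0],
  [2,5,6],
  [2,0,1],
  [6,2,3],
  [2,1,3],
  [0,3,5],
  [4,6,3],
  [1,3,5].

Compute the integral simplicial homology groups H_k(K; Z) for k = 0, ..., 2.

Fix the vertex order 0 < 1 < 2 < 3 < 4 < 5 < 6 and write every simplex with vertices in increasing order. Then dim K = 2 and the simplices of K are:

  0-simplices (7): [0], [1], [2], [3], [4], [5], [6]
  1-simplices (21): [0,1], [0,2], [0,3], [0,4], [0,5], [0,6], [1,2], [1,3], [1,4], [1,5], [1,6], [2,3], [2,4], [2,5], [2,6], [3,4], [3,5], [3,6], [4,5], [4,6], [5,6]
  2-simplices (14): [0,1,2], [0,1,6], [0,2,4], [0,3,4], [0,3,5], [0,5,6], [1,2,3], [1,3,5], [1,4,5], [1,4,6], [2,3,6], [2,4,5], [2,5,6], [3,4,6]

giving chain groups C_0 ≅ Z^7, C_1 ≅ Z^21, C_2 ≅ Z^14.

The boundary map ∂_1: C_1 → C_0 maps an edge to its endpoints' difference, ∂[p,q] = q − p. For instance
  ∂[0,6] = [6] − [0].
As a 7×21 matrix over Z this has rank 6, with invariant factors (1,1,1,1,1,1).

∂_2: C_2 → C_1 maps a triangle to the signed sum of its edges. For instance
  ∂[2,3,6] = [3,6] − [2,6] + [2,3],
  ∂[0,1,2] = [1,2] − [0,2] + [0,1].
The resulting 21×14 matrix has rank 13, and its Smith normal form has invariant factors (1,1,1,1,1,1,1,1,1,1,1,1,1).

Computing H_k = (kernel of ∂_k) / (image of ∂_{k+1}):

  H_0: rank C_0 − rank ∂_1 = 7 − 6 = 1, and the invariant factors of ∂_1 are all 1, so H_0 = Z.
  H_1: rank ker ∂_1 − rank ∂_2 = (21 − 6) − 13 = 2, and the invariant factors of ∂_2 are all 1, so H_1 = Z^2.
  H_2: rank ker ∂_2 − rank ∂_3 = (14 − 13) − 0 = 1, and there is no ∂_3, so H_2 = Z.

As a check, the Euler characteristic is 7 − 21 + 14 = 0, which agrees with 1 − 2 + 1 = 0.

H_0 ≅ Z,  H_1 ≅ Z^2,  H_2 ≅ Z.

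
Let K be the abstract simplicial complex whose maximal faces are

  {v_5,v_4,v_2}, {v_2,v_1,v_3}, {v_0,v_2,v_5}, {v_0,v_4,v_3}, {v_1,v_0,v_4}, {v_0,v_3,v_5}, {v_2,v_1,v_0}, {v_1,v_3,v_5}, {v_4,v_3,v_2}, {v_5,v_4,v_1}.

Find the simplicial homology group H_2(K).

H_2 ≅ 0.

Take the total order v_0 < v_1 < v_2 < v_3 < v_4 < v_5 on the vertex set. Then K (dimension 2) consists of the simplices:

  0-simplices (6): [v_0], [v_1], [v_2], [v_3], [v_4], [v_5]
  1-simplices (15): (15 of them)
  2-simplices (10): [v_0,v_1,v_2], [v_0,v_1,v_4], [v_0,v_2,v_5], [v_0,v_3,v_4], [v_0,v_3,v_5], [v_1,v_2,v_3], [v_1,v_3,v_5], [v_1,v_4,v_5], [v_2,v_3,v_4], [v_2,v_4,v_5]

giving chain groups C_0 ≅ Z^6, C_1 ≅ Z^15, C_2 ≅ Z^10.

The boundary map ∂_1: C_1 → C_0 maps an edge to its endpoints' difference, ∂[p,q] = q − p. For instance
  ∂[v_0,v_1] = [v_1] − [v_0].
As a 6×15 matrix over Z this has rank 5, with invariant factors (1,1,1,1,1).

Boundary ∂_2: C_2 → C_1 sends each 2-simplex [p,q,r] to [q,r] − [p,r] + [p,q]. For instance
  ∂[v_1,v_4,v_5] = [v_4,v_5] − [v_1,v_5] + [v_1,v_4],
  ∂[v_0,v_2,v_5] = [v_2,v_5] − [v_0,v_5] + [v_0,v_2].
As a 15×10 matrix over Z this has rank 10, with invariant factors (1,1,1,1,1,1,1,1,1,2).

Reading off H_k = ker ∂_k / im ∂_{k+1}:

  H_2: rank ker ∂_2 − rank ∂_3 = (10 − 10) − 0 = 0, and there is no ∂_3, so H_2 ≅ 0.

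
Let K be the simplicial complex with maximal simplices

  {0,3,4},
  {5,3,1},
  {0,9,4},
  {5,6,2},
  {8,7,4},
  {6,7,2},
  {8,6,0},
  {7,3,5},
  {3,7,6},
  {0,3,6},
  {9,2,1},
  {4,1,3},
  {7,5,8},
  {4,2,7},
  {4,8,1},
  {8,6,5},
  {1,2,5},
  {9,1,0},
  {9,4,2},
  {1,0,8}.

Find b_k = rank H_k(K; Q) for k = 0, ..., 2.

b_0 = 1, b_1 = 1, b_2 = 0.

Fix the vertex order 0 < 1 < 2 < 3 < 4 < 5 < 6 < 7 < 8 < 9 and write every simplex with vertices in increasing order. Then dim K = 2 and the simplices of K are:

  0-simplices (10): [0], [1], [2], [3], [4], [5], [6], [7], [8], [9]
  1-simplices (30): (30 of them)
  2-simplices (20): (20 of them)

giving chain groups C_0 ≅ Z^10, C_1 ≅ Z^30, C_2 ≅ Z^20.

The boundary map ∂_1: C_1 → C_0 sends each edge [p,q] (with p < q) to q − p.
This gives a 10×30 integer matrix of rank 9; reducing to Smith normal form yields diagonal entries (1,1,1,1,1,1,1,1,1).

The boundary map ∂_2: C_2 → C_1 maps a triangle to the signed sum of its edges. For instance
  ∂[1,3,4] = [3,4] − [1,4] + [1,3],
  ∂[1,3,5] = [3,5] − [1,5] + [1,3].
As a 30×20 matrix over Z this has rank 20, with invariant factors (1,1,1,1,1,1,1,1,1,1,1,1,1,1,1,1,1,1,1,2).

From H_k ≅ ker(∂_k) / im(∂_{k+1}) we obtain:

  H_0: rank C_0 − rank ∂_1 = 10 − 9 = 1, and the invariant factors of ∂_1 are all 1, so H_0 ≅ Z.
  H_1: rank ker ∂_1 − rank ∂_2 = (30 − 9) − 20 = 1, and ∂_2 has invariant factor 2 > 1, so H_1 ≅ Z × Z/2.
  H_2: rank ker ∂_2 − rank ∂_3 = (20 − 20) − 0 = 0, and there is no ∂_3, so H_2 ≅ 0.

Hence the Betti numbers are b_0 = 1, b_1 = 1, b_2 = 0.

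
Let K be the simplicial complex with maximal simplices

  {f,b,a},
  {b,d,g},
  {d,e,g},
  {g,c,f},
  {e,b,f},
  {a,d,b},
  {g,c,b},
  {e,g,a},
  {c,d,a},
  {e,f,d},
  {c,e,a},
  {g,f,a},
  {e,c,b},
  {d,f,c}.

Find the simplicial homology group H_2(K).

H_2 ≅ Z.

Take the total order a < b < c < d < e < f < g on the vertex set. Then K (dimension 2) consists of the simplices:

  0-simplices (7): a, b, c, d, e, f, g
  1-simplices (21): ab, ac, ad, ae, af, ag, bc, bd, be, bf, bg, cd, ce, cf, cg, de, df, dg, ef, eg, fg
  2-simplices (14): abd, abf, acd, ace, aeg, afg, bce, bcg, bdg, bef, cdf, cfg, def, deg

Hence C_0 ≅ Z^7, C_1 ≅ Z^21, C_2 ≅ Z^14.

∂_1: C_1 → C_0 maps an edge to its endpoints' difference, ∂[p,q] = q − p. For instance
  ∂ad = d − a.
The resulting 7×21 matrix has rank 6, and its Smith normal form has invariant factors (1,1,1,1,1,1).

Boundary ∂_2: C_2 → C_1 acts by ∂[p,q,r] = [q,r] − [p,r] + [p,q]. For instance
  ∂bef = ef − bf + be,
  ∂acd = cd − ad + ac.
The 21×14 boundary matrix has rank 13 and Smith normal form diag(1,1,1,1,1,1,1,1,1,1,1,1,1).

From H_k ≅ ker(∂_k) / im(∂_{k+1}) we obtain:

  H_2: rank ker ∂_2 − rank ∂_3 = (14 − 13) − 0 = 1, and there is no ∂_3, so H_2 = Z.

(K is a triangulation of the torus T^2.)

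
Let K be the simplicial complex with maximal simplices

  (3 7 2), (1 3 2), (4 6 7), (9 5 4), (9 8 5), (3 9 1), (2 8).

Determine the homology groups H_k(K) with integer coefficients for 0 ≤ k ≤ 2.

H_0 ≅ Z,  H_1 ≅ Z^2,  H_2 = 0.

We work with the vertex ordering 1 < 2 < 3 < 4 < 5 < 6 < 7 < 8 < 9. The simplices of K, each written with vertices in increasing order, are:

  0-simplices (9): [1], [2], [3], [4], [5], [6], [7], [8], [9]
  1-simplices (16): [1,2], [1,3], [1,9], [2,3], [2,7], [2,8], [3,7], [3,9], [4,5], [4,6], [4,7], [4,9], [5,8], [5,9], [6,7], [8,9]
  2-simplices (6): [1,2,3], [1,3,9], [2,3,7], [4,5,9], [4,6,7], [5,8,9]

giving chain groups C_0 ≅ Z^9, C_1 ≅ Z^16, C_2 ≅ Z^6.

The boundary map ∂_1: C_1 → C_0 is given by ∂[p,q] = [q] − [p]. For instance
  ∂[4,7] = [7] − [4].
As a 9×16 matrix over Z this has rank 8, with invariant factors (1,1,1,1,1,1,1,1).

Boundary ∂_2: C_2 → C_1 maps a triangle to the signed sum of its edges. For instance
  ∂[4,5,9] = [5,9] − [4,9] + [4,5],
  ∂[1,3,9] = [3,9] − [1,9] + [1,3].
The 16×6 boundary matrix has rank 6 and Smith normal form diag(1,1,1,1,1,1).

From H_k ≅ ker(∂_k) / im(∂_{k+1}) we obtain:

  H_0: rank C_0 − rank ∂_1 = 9 − 8 = 1, and the invariant factors of ∂_1 are all 1, so H_0 = Z.
  H_1: rank ker ∂_1 − rank ∂_2 = (16 − 8) − 6 = 2, and the invariant factors of ∂_2 are all 1, so H_1 = Z^2.
  H_2: rank ker ∂_2 − rank ∂_3 = (6 − 6) − 0 = 0, and there is no ∂_3, so H_2 = 0.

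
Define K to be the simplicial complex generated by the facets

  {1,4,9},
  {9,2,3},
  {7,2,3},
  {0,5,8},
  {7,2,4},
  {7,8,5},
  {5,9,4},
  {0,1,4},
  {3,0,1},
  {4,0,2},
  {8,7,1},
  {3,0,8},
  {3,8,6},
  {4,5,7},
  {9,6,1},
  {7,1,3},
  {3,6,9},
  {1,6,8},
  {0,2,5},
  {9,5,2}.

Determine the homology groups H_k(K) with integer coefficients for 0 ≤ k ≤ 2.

H_0 ≅ Z,  H_1 ≅ Z ⊕ Z/2,  H_2 = 0.

Order the vertices as 0 < 1 < 2 < 3 < 4 < 5 < 6 < 7 < 8 < 9. Listing each simplex with vertices in this order, K has dimension 2 with simplices:

  0-simplices (10): [0], [1], [2], [3], [4], [5], [6], [7], [8], [9]
  1-simplices (30): (30 of them)
  2-simplices (20): (20 of them)

Hence C_0 ≅ Z^10, C_1 ≅ Z^30, C_2 ≅ Z^20.

The boundary map ∂_1: C_1 → C_0 is given by ∂[p,q] = [q] − [p].
This gives a 10×30 integer matrix of rank 9; reducing to Smith normal form yields diagonal entries (1,1,1,1,1,1,1,1,1).

Boundary ∂_2: C_2 → C_1 acts by ∂[p,q,r] = [q,r] − [p,r] + [p,q]. For instance
  ∂[1,6,9] = [6,9] − [1,9] + [1,6],
  ∂[4,5,7] = [5,7] − [4,7] + [4,5].
This gives a 30×20 integer matrix of rank 20; reducing to Smith normal form yields diagonal entries (1,1,1,1,1,1,1,1,1,1,1,1,1,1,1,1,1,1,1,2).

From H_k ≅ ker(∂_k) / im(∂_{k+1}) we obtain:

  H_0: rank C_0 − rank ∂_1 = 10 − 9 = 1, and the invariant factors of ∂_1 are all 1, so H_0 ≅ Z.
  H_1: rank ker ∂_1 − rank ∂_2 = (30 − 9) − 20 = 1, and ∂_2 has invariant factor 2 > 1, so H_1 ≅ Z ⊕ Z/2.
  H_2: rank ker ∂_2 − rank ∂_3 = (20 − 20) − 0 = 0, and there is no ∂_3, so H_2 ≅ 0.

(K is a triangulation of the Klein bottle.)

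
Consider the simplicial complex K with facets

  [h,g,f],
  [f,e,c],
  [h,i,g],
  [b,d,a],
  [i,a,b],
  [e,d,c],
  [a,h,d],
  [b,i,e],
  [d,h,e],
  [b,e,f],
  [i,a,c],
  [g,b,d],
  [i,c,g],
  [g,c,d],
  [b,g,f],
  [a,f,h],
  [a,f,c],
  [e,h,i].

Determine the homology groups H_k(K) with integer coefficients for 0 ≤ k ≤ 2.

Fix the vertex order a < b < c < d < e < f < g < h < i and write every simplex with vertices in increasing order. Then dim K = 2 and the simplices of K are:

  0-simplices (9): a, b, c, d, e, f, g, h, i
  1-simplices (27): ab, ac, ad, af, ah, ai, bd, be, bf, bg, bi, cd, ce, cf, cg, ci, de, dg, dh, ef, eh, ei, fg, fh, gh, gi, hi
  2-simplices (18): abd, abi, acf, aci, adh, afh, bdg, bef, bei, bfg, cde, cdg, cef, cgi, deh, ehi, fgh, ghi

so the chain groups are C_0 ≅ Z^9, C_1 ≅ Z^27, C_2 ≅ Z^18.

Boundary ∂_1: C_1 → C_0 is given by ∂[p,q] = [q] − [p]. For instance
  ∂ai = i − a.
The 9×27 boundary matrix has rank 8 and Smith normal form diag(1,1,1,1,1,1,1,1).

∂_2: C_2 → C_1 acts by ∂[p,q,r] = [q,r] − [p,r] + [p,q]. For instance
  ∂bdg = dg − bg + bd,
  ∂acf = cf − af + ac.
This gives a 27×18 integer matrix of rank 17; reducing to Smith normal form yields diagonal entries (1,1,1,1,1,1,1,1,1,1,1,1,1,1,1,1,1).

Reading off H_k = ker ∂_k / im ∂_{k+1}:

  H_0: rank C_0 − rank ∂_1 = 9 − 8 = 1, and the invariant factors of ∂_1 are all 1, so H_0 ≅ Z.
  H_1: rank ker ∂_1 − rank ∂_2 = (27 − 8) − 17 = 2, and the invariant factors of ∂_2 are all 1, so H_1 ≅ Z^2.
  H_2: rank ker ∂_2 − rank ∂_3 = (18 − 17) − 0 = 1, and there is no ∂_3, so H_2 ≅ Z.

As a check, the Euler characteristic is 9 − 27 + 18 = 0, which agrees with 1 − 2 + 1 = 0.
(K is a triangulation of the torus T^2.)

H_0 ≅ Z,  H_1 ≅ Z^2,  H_2 ≅ Z.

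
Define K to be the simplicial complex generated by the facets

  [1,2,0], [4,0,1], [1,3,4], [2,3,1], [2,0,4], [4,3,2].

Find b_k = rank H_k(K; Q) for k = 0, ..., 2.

b_0 = 1, b_1 = 0, b_2 = 1.

Take the total order 0 < 1 < 2 < 3 < 4 on the vertex set. Then K (dimension 2) consists of the simplices:

  0-simplices (5): [0], [1], [2], [3], [4]
  1-simplices (9): [0,1], [0,2], [0,4], [1,2], [1,3], [1,4], [2,3], [2,4], [3,4]
  2-simplices (6): [0,1,2], [0,1,4], [0,2,4], [1,2,3], [1,3,4], [2,3,4]

Hence C_0 ≅ Z^5, C_1 ≅ Z^9, C_2 ≅ Z^6.

The boundary map ∂_1: C_1 → C_0 sends each edge [p,q] (with p < q) to q − p. For instance
  ∂[3,4] = [4] − [3].
The 5×9 boundary matrix has rank 4 and Smith normal form diag(1,1,1,1).

The boundary map ∂_2: C_2 → C_1 maps a triangle to the signed sum of its edges. For instance
  ∂[2,3,4] = [3,4] − [2,4] + [2,3],
  ∂[0,2,4] = [2,4] − [0,4] + [0,2].
As a 9×6 matrix over Z this has rank 5, with invariant factors (1,1,1,1,1).

From H_k ≅ ker(∂_k) / im(∂_{k+1}) we obtain:

  H_0: rank C_0 − rank ∂_1 = 5 − 4 = 1, and the invariant factors of ∂_1 are all 1, so H_0 = Z.
  H_1: rank ker ∂_1 − rank ∂_2 = (9 − 4) − 5 = 0, and the invariant factors of ∂_2 are all 1, so H_1 = 0.
  H_2: rank ker ∂_2 − rank ∂_3 = (6 − 5) − 0 = 1, and there is no ∂_3, so H_2 = Z.

As a check, the Euler characteristic is 5 − 9 + 6 = 2, which agrees with 1 − 0 + 1 = 2.

Hence the Betti numbers are b_0 = 1, b_1 = 0, b_2 = 1.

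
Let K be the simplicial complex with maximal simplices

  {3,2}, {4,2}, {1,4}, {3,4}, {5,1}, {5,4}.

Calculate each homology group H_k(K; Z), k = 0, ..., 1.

We work with the vertex ordering 1 < 2 < 3 < 4 < 5. The simplices of K, each written with vertices in increasing order, are:

  0-simplices (5): [1], [2], [3], [4], [5]
  1-simplices (6): [1,4], [1,5], [2,3], [2,4], [3,4], [4,5]

so the chain groups are C_0 ≅ Z^5, C_1 ≅ Z^6.

The boundary map ∂_1: C_1 → C_0 sends each edge [p,q] (with p < q) to q − p.
The resulting 5×6 matrix has rank 4, and its Smith normal form has invariant factors (1,1,1,1).

Reading off H_k = ker ∂_k / im ∂_{k+1}:

  H_0: rank C_0 − rank ∂_1 = 5 − 4 = 1, and the invariant factors of ∂_1 are all 1, so H_0 ≅ Z.
  H_1: rank ker ∂_1 − rank ∂_2 = (6 − 4) − 0 = 2, and there is no ∂_2, so H_1 ≅ Z^2.

(K is a triangulation of a wedge of 2 circles.)

H_0 ≅ Z,  H_1 ≅ Z^2.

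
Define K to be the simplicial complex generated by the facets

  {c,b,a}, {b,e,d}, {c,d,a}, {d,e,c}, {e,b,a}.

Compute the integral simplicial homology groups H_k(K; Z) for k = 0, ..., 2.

H_0 ≅ Z,  H_1 ≅ Z,  H_2 = 0.

We work with the vertex ordering a < b < c < d < e. The simplices of K, each written with vertices in increasing order, are:

  0-simplices (5): a, b, c, d, e
  1-simplices (10): ab, ac, ad, ae, bc, bd, be, cd, ce, de
  2-simplices (5): abc, abe, acd, bde, cde

Hence C_0 ≅ Z^5, C_1 ≅ Z^10, C_2 ≅ Z^5.

Boundary ∂_1: C_1 → C_0 maps an edge to its endpoints' difference, ∂[p,q] = q − p.
As a 5×10 matrix over Z this has rank 4, with invariant factors (1,1,1,1).

∂_2: C_2 → C_1 sends each 2-simplex [p,q,r] to [q,r] − [p,r] + [p,q]. For instance
  ∂abc = bc − ac + ab,
  ∂acd = cd − ad + ac.
The resulting 10×5 matrix has rank 5, and its Smith normal form has invariant factors (1,1,1,1,1).

Computing H_k = (kernel of ∂_k) / (image of ∂_{k+1}):

  H_0: rank C_0 − rank ∂_1 = 5 − 4 = 1, and the invariant factors of ∂_1 are all 1, so H_0 = Z.
  H_1: rank ker ∂_1 − rank ∂_2 = (10 − 4) − 5 = 1, and the invariant factors of ∂_2 are all 1, so H_1 = Z.
  H_2: rank ker ∂_2 − rank ∂_3 = (5 − 5) − 0 = 0, and there is no ∂_3, so H_2 = 0.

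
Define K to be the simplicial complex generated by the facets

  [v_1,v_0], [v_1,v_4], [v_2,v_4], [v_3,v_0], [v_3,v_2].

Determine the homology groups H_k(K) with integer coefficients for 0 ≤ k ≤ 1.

Order the vertices as v_0 < v_1 < v_2 < v_3 < v_4. Listing each simplex with vertices in this order, K has dimension 1 with simplices:

  0-simplices (5): [v_0], [v_1], [v_2], [v_3], [v_4]
  1-simplices (5): [v_0,v_1], [v_0,v_3], [v_1,v_4], [v_2,v_3], [v_2,v_4]

Hence C_0 ≅ Z^5, C_1 ≅ Z^5.

Boundary ∂_1: C_1 → C_0 sends each edge [p,q] (with p < q) to q − p. For instance
  ∂[v_2,v_3] = [v_3] − [v_2].
The 5×5 boundary matrix has rank 4 and Smith normal form diag(1,1,1,1).

Now H_k = ker ∂_k / im ∂_{k+1}, so:

  H_0: rank C_0 − rank ∂_1 = 5 − 4 = 1, and the invariant factors of ∂_1 are all 1, so H_0 = Z.
  H_1: rank ker ∂_1 − rank ∂_2 = (5 − 4) − 0 = 1, and there is no ∂_2, so H_1 = Z.

H_0 = Z,  H_1 = Z.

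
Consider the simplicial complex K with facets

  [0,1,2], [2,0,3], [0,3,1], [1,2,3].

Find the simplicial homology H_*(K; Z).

Order the vertices as 0 < 1 < 2 < 3. Listing each simplex with vertices in this order, K has dimension 2 with simplices:

  0-simplices (4): [0], [1], [2], [3]
  1-simplices (6): [0,1], [0,2], [0,3], [1,2], [1,3], [2,3]
  2-simplices (4): [0,1,2], [0,1,3], [0,2,3], [1,2,3]

so the chain groups are C_0 ≅ Z^4, C_1 ≅ Z^6, C_2 ≅ Z^4.

The boundary map ∂_1: C_1 → C_0 sends each edge [p,q] (with p < q) to q − p. For instance
  ∂[0,1] = [1] − [0].
The resulting 4×6 matrix has rank 3, and its Smith normal form has invariant factors (1,1,1).

∂_2: C_2 → C_1 maps a triangle to the signed sum of its edges. For instance
  ∂[0,1,2] = [1,2] − [0,2] + [0,1],
  ∂[0,1,3] = [1,3] − [0,3] + [0,1].
The resulting 6×4 matrix has rank 3, and its Smith normal form has invariant factors (1,1,1).

From H_k ≅ ker(∂_k) / im(∂_{k+1}) we obtain:

  H_0: rank C_0 − rank ∂_1 = 4 − 3 = 1, and the invariant factors of ∂_1 are all 1, so H_0 ≅ Z.
  H_1: rank ker ∂_1 − rank ∂_2 = (6 − 3) − 3 = 0, and the invariant factors of ∂_2 are all 1, so H_1 ≅ 0.
  H_2: rank ker ∂_2 − rank ∂_3 = (4 − 3) − 0 = 1, and there is no ∂_3, so H_2 ≅ Z.

As a check, the Euler characteristic is 4 − 6 + 4 = 2, which agrees with 1 − 0 + 1 = 2.

H_0 ≅ Z,  H_1 = 0,  H_2 ≅ Z.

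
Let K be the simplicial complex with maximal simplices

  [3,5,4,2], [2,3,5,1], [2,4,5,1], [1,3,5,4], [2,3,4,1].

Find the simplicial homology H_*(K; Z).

H_0 ≅ Z,  H_1 = 0,  H_2 = 0,  H_3 ≅ Z.

We work with the vertex ordering 1 < 2 < 3 < 4 < 5. The simplices of K, each written with vertices in increasing order, are:

  0-simplices (5): [1], [2], [3], [4], [5]
  1-simplices (10): [1,2], [1,3], [1,4], [1,5], [2,3], [2,4], [2,5], [3,4], [3,5], [4,5]
  2-simplices (10): [1,2,3], [1,2,4], [1,2,5], [1,3,4], [1,3,5], [1,4,5], [2,3,4], [2,3,5], [2,4,5], [3,4,5]
  3-simplices (5): [1,2,3,4], [1,2,3,5], [1,2,4,5], [1,3,4,5], [2,3,4,5]

giving chain groups C_0 ≅ Z^5, C_1 ≅ Z^10, C_2 ≅ Z^10, C_3 ≅ Z^5.

∂_1: C_1 → C_0 is given by ∂[p,q] = [q] − [p]. For instance
  ∂[3,5] = [5] − [3].
This gives a 5×10 integer matrix of rank 4; reducing to Smith normal form yields diagonal entries (1,1,1,1).

∂_2: C_2 → C_1 acts by ∂[p,q,r] = [q,r] − [p,r] + [p,q]. For instance
  ∂[1,2,3] = [2,3] − [1,3] + [1,2],
  ∂[1,3,4] = [3,4] − [1,4] + [1,3].
This gives a 10×10 integer matrix of rank 6; reducing to Smith normal form yields diagonal entries (1,1,1,1,1,1).

Boundary ∂_3: C_3 → C_2 sends each 3-simplex σ to the alternating sum Σ_i (−1)^i (σ with its i-th vertex removed). For instance
  ∂[1,3,4,5] = [3,4,5] − [1,4,5] + [1,3,5] − [1,3,4],
  ∂[1,2,3,5] = [2,3,5] − [1,3,5] + [1,2,5] − [1,2,3].
The 10×5 boundary matrix has rank 4 and Smith normal form diag(1,1,1,1).

Reading off H_k = ker ∂_k / im ∂_{k+1}:

  H_0: rank C_0 − rank ∂_1 = 5 − 4 = 1, and the invariant factors of ∂_1 are all 1, so H_0 = Z.
  H_1: rank ker ∂_1 − rank ∂_2 = (10 − 4) − 6 = 0, and the invariant factors of ∂_2 are all 1, so H_1 = 0.
  H_2: rank ker ∂_2 − rank ∂_3 = (10 − 6) − 4 = 0, and the invariant factors of ∂_3 are all 1, so H_2 = 0.
  H_3: rank ker ∂_3 − rank ∂_4 = (5 − 4) − 0 = 1, and there is no ∂_4, so H_3 = Z.

As a check, the Euler characteristic is 5 − 10 + 10 − 5 = 0, which agrees with 1 − 0 + 0 − 1 = 0.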